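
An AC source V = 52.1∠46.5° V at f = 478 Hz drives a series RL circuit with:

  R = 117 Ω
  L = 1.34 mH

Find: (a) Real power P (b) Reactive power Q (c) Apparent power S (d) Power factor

Step 1 — Angular frequency: ω = 2π·f = 2π·478 = 3003 rad/s.
Step 2 — Component impedances:
  R: Z = R = 117 Ω
  L: Z = jωL = j·3003·0.00134 = 0 + j4.025 Ω
Step 3 — Series combination: Z_total = R + L = 117 + j4.025 Ω = 117.1∠2.0° Ω.
Step 4 — Source phasor: V = 52.1∠46.5° V = 35.86 + j37.79 V.
Step 5 — Current: I = V / Z = 0.3173 + j0.3121 A = 0.445∠44.5° A.
Step 6 — Complex power: S = V·I* = 23.17 + j0.7971 VA.
Step 7 — Real power: P = Re(S) = 23.17 W.
Step 8 — Reactive power: Q = Im(S) = 0.7971 VAR.
Step 9 — Apparent power: |S| = 23.19 VA.
Step 10 — Power factor: PF = P/|S| = 0.9994 (lagging).

(a) P = 23.17 W  (b) Q = 0.7971 VAR  (c) S = 23.19 VA  (d) PF = 0.9994 (lagging)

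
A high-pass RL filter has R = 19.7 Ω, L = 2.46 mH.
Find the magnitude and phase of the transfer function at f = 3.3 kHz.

Step 1 — Angular frequency: ω = 2π·3300 = 2.073e+04 rad/s.
Step 2 — Transfer function: H(jω) = jωL/(R + jωL).
Step 3 — Numerator jωL = j·51.01; denominator R + jωL = 19.7 + j51.01.
Step 4 — H = 0.8702 + j0.3361.
Step 5 — Magnitude: |H| = 0.9328 (-0.6 dB); phase: φ = 21.1°.

|H| = 0.9328 (-0.6 dB), φ = 21.1°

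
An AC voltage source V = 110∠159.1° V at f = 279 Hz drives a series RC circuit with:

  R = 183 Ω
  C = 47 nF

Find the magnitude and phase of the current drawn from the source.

Step 1 — Angular frequency: ω = 2π·f = 2π·279 = 1753 rad/s.
Step 2 — Component impedances:
  R: Z = R = 183 Ω
  C: Z = 1/(jωC) = -j/(ω·C) = 0 - j1.214e+04 Ω
Step 3 — Series combination: Z_total = R + C = 183 - j1.214e+04 Ω = 1.214e+04∠-89.1° Ω.
Step 4 — Source phasor: V = 110∠159.1° V = -102.8 + j39.24 V.
Step 5 — Ohm's law: I = V / Z_total = (-102.8 + j39.24) / (183 - j1.214e+04) = -0.00336 - j0.008416 A.
Step 6 — Convert to polar: |I| = 0.009062 A, ∠I = -111.8°.

I = 0.009062∠-111.8° A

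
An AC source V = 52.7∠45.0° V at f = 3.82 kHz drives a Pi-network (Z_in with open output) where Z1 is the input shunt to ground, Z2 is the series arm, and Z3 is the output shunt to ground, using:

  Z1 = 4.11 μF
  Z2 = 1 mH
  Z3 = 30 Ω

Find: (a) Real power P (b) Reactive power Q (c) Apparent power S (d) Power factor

Step 1 — Angular frequency: ω = 2π·f = 2π·3820 = 2.4e+04 rad/s.
Step 2 — Component impedances:
  Z1: Z = 1/(jωC) = -j/(ω·C) = 0 - j10.14 Ω
  Z2: Z = jωL = j·2.4e+04·0.001 = 0 + j24 Ω
  Z3: Z = R = 30 Ω
Step 3 — With open output, the series arm Z2 and the output shunt Z3 appear in series to ground: Z2 + Z3 = 30 + j24 Ω.
Step 4 — Parallel with input shunt Z1: Z_in = Z1 || (Z2 + Z3) = 2.823 - j11.44 Ω = 11.78∠-76.1° Ω.
Step 5 — Source phasor: V = 52.7∠45.0° V = 37.26 + j37.26 V.
Step 6 — Current: I = V / Z = -2.313 + j3.827 A = 4.472∠121.1° A.
Step 7 — Complex power: S = V·I* = 56.45 - j228.8 VA.
Step 8 — Real power: P = Re(S) = 56.45 W.
Step 9 — Reactive power: Q = Im(S) = -228.8 VAR.
Step 10 — Apparent power: |S| = 235.7 VA.
Step 11 — Power factor: PF = P/|S| = 0.2395 (leading).

(a) P = 56.45 W  (b) Q = -228.8 VAR  (c) S = 235.7 VA  (d) PF = 0.2395 (leading)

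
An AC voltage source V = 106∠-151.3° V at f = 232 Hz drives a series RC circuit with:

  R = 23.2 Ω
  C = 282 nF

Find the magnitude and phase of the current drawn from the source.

Step 1 — Angular frequency: ω = 2π·f = 2π·232 = 1458 rad/s.
Step 2 — Component impedances:
  R: Z = R = 23.2 Ω
  C: Z = 1/(jωC) = -j/(ω·C) = 0 - j2433 Ω
Step 3 — Series combination: Z_total = R + C = 23.2 - j2433 Ω = 2433∠-89.5° Ω.
Step 4 — Source phasor: V = 106∠-151.3° V = -92.98 - j50.9 V.
Step 5 — Ohm's law: I = V / Z_total = (-92.98 - j50.9) / (23.2 - j2433) = 0.02056 - j0.03842 A.
Step 6 — Convert to polar: |I| = 0.04357 A, ∠I = -61.8°.

I = 0.04357∠-61.8° A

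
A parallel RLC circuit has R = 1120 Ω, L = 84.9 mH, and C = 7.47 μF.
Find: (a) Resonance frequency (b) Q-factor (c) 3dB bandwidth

Step 1 — Resonance: ω₀ = 1/√(LC) = 1/√(0.0849·7.47e-06) = 1256 rad/s.
Step 2 — f₀ = ω₀/(2π) = 199.9 Hz.
Step 3 — Parallel Q: Q = R/(ω₀L) = 1120/(1256·0.0849) = 10.51.
Step 4 — Bandwidth: Δω = ω₀/Q = 119.5 rad/s; BW = Δω/(2π) = 19.02 Hz.

(a) f₀ = 199.9 Hz  (b) Q = 10.51  (c) BW = 19.02 Hz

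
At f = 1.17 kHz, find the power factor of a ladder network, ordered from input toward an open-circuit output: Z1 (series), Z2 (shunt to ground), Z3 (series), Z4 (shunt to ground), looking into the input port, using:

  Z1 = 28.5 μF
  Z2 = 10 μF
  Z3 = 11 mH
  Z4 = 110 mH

Step 1 — Angular frequency: ω = 2π·f = 2π·1170 = 7351 rad/s.
Step 2 — Component impedances:
  Z1: Z = 1/(jωC) = -j/(ω·C) = 0 - j4.773 Ω
  Z2: Z = 1/(jωC) = -j/(ω·C) = 0 - j13.6 Ω
  Z3: Z = jωL = j·7351·0.011 = 0 + j80.86 Ω
  Z4: Z = jωL = j·7351·0.11 = 0 + j808.6 Ω
Step 3 — Ladder network (open output): work backward from the far end, alternating series and parallel combinations. Z_in = 0 - j18.59 Ω = 18.59∠-90.0° Ω.
Step 4 — Power factor: PF = cos(φ) = Re(Z)/|Z| = 0/18.59 = 0.
Step 5 — Type: Im(Z) = -18.59 ⇒ leading (phase φ = -90.0°).

PF = 0 (leading, φ = -90.0°)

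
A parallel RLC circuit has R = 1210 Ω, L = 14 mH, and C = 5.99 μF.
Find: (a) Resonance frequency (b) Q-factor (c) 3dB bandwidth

Step 1 — Resonance: ω₀ = 1/√(LC) = 1/√(0.014·5.99e-06) = 3453 rad/s.
Step 2 — f₀ = ω₀/(2π) = 549.6 Hz.
Step 3 — Parallel Q: Q = R/(ω₀L) = 1210/(3453·0.014) = 25.03.
Step 4 — Bandwidth: Δω = ω₀/Q = 138 rad/s; BW = Δω/(2π) = 21.96 Hz.

(a) f₀ = 549.6 Hz  (b) Q = 25.03  (c) BW = 21.96 Hz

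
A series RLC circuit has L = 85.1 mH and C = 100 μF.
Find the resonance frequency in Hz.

Step 1 — Resonance condition Im(Z)=0 gives ω₀ = 1/√(LC).
Step 2 — ω₀ = 1/√(0.0851·0.0001) = 342.8 rad/s.
Step 3 — f₀ = ω₀/(2π) = 54.56 Hz.

f₀ = 54.56 Hz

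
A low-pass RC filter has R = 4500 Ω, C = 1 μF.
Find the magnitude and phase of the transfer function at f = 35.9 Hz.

Step 1 — Angular frequency: ω = 2π·35.9 = 225.6 rad/s.
Step 2 — Transfer function: H(jω) = 1/(1 + jωRC).
Step 3 — Denominator: 1 + jωRC = 1 + j·225.6·4500·1e-06 = 1 + j1.015.
Step 4 — H = 0.4925 - j0.4999.
Step 5 — Magnitude: |H| = 0.7018 (-3.1 dB); phase: φ = -45.4°.

|H| = 0.7018 (-3.1 dB), φ = -45.4°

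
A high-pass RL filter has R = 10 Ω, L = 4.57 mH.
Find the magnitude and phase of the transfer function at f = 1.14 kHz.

Step 1 — Angular frequency: ω = 2π·1140 = 7163 rad/s.
Step 2 — Transfer function: H(jω) = jωL/(R + jωL).
Step 3 — Numerator jωL = j·32.73; denominator R + jωL = 10 + j32.73.
Step 4 — H = 0.9146 + j0.2794.
Step 5 — Magnitude: |H| = 0.9564 (-0.4 dB); phase: φ = 17.0°.

|H| = 0.9564 (-0.4 dB), φ = 17.0°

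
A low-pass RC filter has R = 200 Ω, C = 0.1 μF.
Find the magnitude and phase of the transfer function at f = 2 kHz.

Step 1 — Angular frequency: ω = 2π·2000 = 1.257e+04 rad/s.
Step 2 — Transfer function: H(jω) = 1/(1 + jωRC).
Step 3 — Denominator: 1 + jωRC = 1 + j·1.257e+04·200·1e-07 = 1 + j0.2513.
Step 4 — H = 0.9406 - j0.2364.
Step 5 — Magnitude: |H| = 0.9698 (-0.3 dB); phase: φ = -14.1°.

|H| = 0.9698 (-0.3 dB), φ = -14.1°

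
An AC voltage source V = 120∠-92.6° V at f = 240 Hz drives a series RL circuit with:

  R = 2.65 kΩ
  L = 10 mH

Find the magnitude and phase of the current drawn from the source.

Step 1 — Angular frequency: ω = 2π·f = 2π·240 = 1508 rad/s.
Step 2 — Component impedances:
  R: Z = R = 2650 Ω
  L: Z = jωL = j·1508·0.01 = 0 + j15.08 Ω
Step 3 — Series combination: Z_total = R + L = 2650 + j15.08 Ω = 2650∠0.3° Ω.
Step 4 — Source phasor: V = 120∠-92.6° V = -5.444 - j119.9 V.
Step 5 — Ohm's law: I = V / Z_total = (-5.444 - j119.9) / (2650 + j15.08) = -0.002312 - j0.04522 A.
Step 6 — Convert to polar: |I| = 0.04528 A, ∠I = -92.9°.

I = 0.04528∠-92.9° A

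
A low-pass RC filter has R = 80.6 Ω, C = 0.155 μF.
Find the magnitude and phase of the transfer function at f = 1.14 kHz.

Step 1 — Angular frequency: ω = 2π·1140 = 7163 rad/s.
Step 2 — Transfer function: H(jω) = 1/(1 + jωRC).
Step 3 — Denominator: 1 + jωRC = 1 + j·7163·80.6·1.55e-07 = 1 + j0.08949.
Step 4 — H = 0.9921 - j0.08877.
Step 5 — Magnitude: |H| = 0.996 (-0.0 dB); phase: φ = -5.1°.

|H| = 0.996 (-0.0 dB), φ = -5.1°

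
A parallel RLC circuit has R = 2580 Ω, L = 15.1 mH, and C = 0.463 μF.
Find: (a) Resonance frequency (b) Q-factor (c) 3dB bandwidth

Step 1 — Resonance: ω₀ = 1/√(LC) = 1/√(0.0151·4.63e-07) = 1.196e+04 rad/s.
Step 2 — f₀ = ω₀/(2π) = 1903 Hz.
Step 3 — Parallel Q: Q = R/(ω₀L) = 2580/(1.196e+04·0.0151) = 14.29.
Step 4 — Bandwidth: Δω = ω₀/Q = 837.1 rad/s; BW = Δω/(2π) = 133.2 Hz.

(a) f₀ = 1903 Hz  (b) Q = 14.29  (c) BW = 133.2 Hz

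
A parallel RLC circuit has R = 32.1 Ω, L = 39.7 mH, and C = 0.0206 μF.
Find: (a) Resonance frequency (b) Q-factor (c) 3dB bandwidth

Step 1 — Resonance: ω₀ = 1/√(LC) = 1/√(0.0397·2.06e-08) = 3.497e+04 rad/s.
Step 2 — f₀ = ω₀/(2π) = 5565 Hz.
Step 3 — Parallel Q: Q = R/(ω₀L) = 32.1/(3.497e+04·0.0397) = 0.02312.
Step 4 — Bandwidth: Δω = ω₀/Q = 1.512e+06 rad/s; BW = Δω/(2π) = 2.407e+05 Hz.

(a) f₀ = 5565 Hz  (b) Q = 0.02312  (c) BW = 2.407e+05 Hz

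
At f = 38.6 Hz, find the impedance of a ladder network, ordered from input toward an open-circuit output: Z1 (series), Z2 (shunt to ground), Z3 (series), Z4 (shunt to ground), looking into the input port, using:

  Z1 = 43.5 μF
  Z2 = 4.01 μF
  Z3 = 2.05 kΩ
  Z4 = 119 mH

Step 1 — Angular frequency: ω = 2π·f = 2π·38.6 = 242.5 rad/s.
Step 2 — Component impedances:
  Z1: Z = 1/(jωC) = -j/(ω·C) = 0 - j94.79 Ω
  Z2: Z = 1/(jωC) = -j/(ω·C) = 0 - j1028 Ω
  Z3: Z = R = 2050 Ω
  Z4: Z = jωL = j·242.5·0.119 = 0 + j28.86 Ω
Step 3 — Ladder network (open output): work backward from the far end, alternating series and parallel combinations. Z_in = 416.7 - j919.9 Ω = 1010∠-65.6° Ω.

Z = 416.7 - j919.9 Ω = 1010∠-65.6° Ω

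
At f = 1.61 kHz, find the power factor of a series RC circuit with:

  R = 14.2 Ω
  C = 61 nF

Step 1 — Angular frequency: ω = 2π·f = 2π·1610 = 1.012e+04 rad/s.
Step 2 — Component impedances:
  R: Z = R = 14.2 Ω
  C: Z = 1/(jωC) = -j/(ω·C) = 0 - j1621 Ω
Step 3 — Series combination: Z_total = R + C = 14.2 - j1621 Ω = 1621∠-89.5° Ω.
Step 4 — Power factor: PF = cos(φ) = Re(Z)/|Z| = 14.2/1620.6 = 0.008762.
Step 5 — Type: Im(Z) = -1621 ⇒ leading (phase φ = -89.5°).

PF = 0.008762 (leading, φ = -89.5°)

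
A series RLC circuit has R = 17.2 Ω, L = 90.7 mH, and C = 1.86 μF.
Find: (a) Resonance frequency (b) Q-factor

Step 1 — Resonance condition Im(Z)=0 gives ω₀ = 1/√(LC).
Step 2 — ω₀ = 1/√(0.0907·1.86e-06) = 2435 rad/s.
Step 3 — f₀ = ω₀/(2π) = 387.5 Hz.
Step 4 — Series Q: Q = ω₀L/R = 2435·0.0907/17.2 = 12.84.

(a) f₀ = 387.5 Hz  (b) Q = 12.84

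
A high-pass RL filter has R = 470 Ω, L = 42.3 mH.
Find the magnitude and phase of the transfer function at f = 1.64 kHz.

Step 1 — Angular frequency: ω = 2π·1640 = 1.03e+04 rad/s.
Step 2 — Transfer function: H(jω) = jωL/(R + jωL).
Step 3 — Numerator jωL = j·435.9; denominator R + jωL = 470 + j435.9.
Step 4 — H = 0.4624 + j0.4986.
Step 5 — Magnitude: |H| = 0.68 (-3.3 dB); phase: φ = 47.2°.

|H| = 0.68 (-3.3 dB), φ = 47.2°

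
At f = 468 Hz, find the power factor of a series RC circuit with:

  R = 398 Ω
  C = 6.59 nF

Step 1 — Angular frequency: ω = 2π·f = 2π·468 = 2941 rad/s.
Step 2 — Component impedances:
  R: Z = R = 398 Ω
  C: Z = 1/(jωC) = -j/(ω·C) = 0 - j5.16e+04 Ω
Step 3 — Series combination: Z_total = R + C = 398 - j5.16e+04 Ω = 5.161e+04∠-89.6° Ω.
Step 4 — Power factor: PF = cos(φ) = Re(Z)/|Z| = 398/5.161e+04 = 0.007712.
Step 5 — Type: Im(Z) = -5.16e+04 ⇒ leading (phase φ = -89.6°).

PF = 0.007712 (leading, φ = -89.6°)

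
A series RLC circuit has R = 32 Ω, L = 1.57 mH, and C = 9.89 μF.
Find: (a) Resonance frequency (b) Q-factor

Step 1 — Resonance condition Im(Z)=0 gives ω₀ = 1/√(LC).
Step 2 — ω₀ = 1/√(0.00157·9.89e-06) = 8025 rad/s.
Step 3 — f₀ = ω₀/(2π) = 1277 Hz.
Step 4 — Series Q: Q = ω₀L/R = 8025·0.00157/32 = 0.3937.

(a) f₀ = 1277 Hz  (b) Q = 0.3937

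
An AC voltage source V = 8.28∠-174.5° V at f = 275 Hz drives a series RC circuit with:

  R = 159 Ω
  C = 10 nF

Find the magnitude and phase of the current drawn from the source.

Step 1 — Angular frequency: ω = 2π·f = 2π·275 = 1728 rad/s.
Step 2 — Component impedances:
  R: Z = R = 159 Ω
  C: Z = 1/(jωC) = -j/(ω·C) = 0 - j5.787e+04 Ω
Step 3 — Series combination: Z_total = R + C = 159 - j5.787e+04 Ω = 5.787e+04∠-89.8° Ω.
Step 4 — Source phasor: V = 8.28∠-174.5° V = -8.242 - j0.7936 V.
Step 5 — Ohm's law: I = V / Z_total = (-8.242 - j0.7936) / (159 - j5.787e+04) = 1.332e-05 - j0.0001424 A.
Step 6 — Convert to polar: |I| = 0.0001431 A, ∠I = -84.7°.

I = 0.0001431∠-84.7° A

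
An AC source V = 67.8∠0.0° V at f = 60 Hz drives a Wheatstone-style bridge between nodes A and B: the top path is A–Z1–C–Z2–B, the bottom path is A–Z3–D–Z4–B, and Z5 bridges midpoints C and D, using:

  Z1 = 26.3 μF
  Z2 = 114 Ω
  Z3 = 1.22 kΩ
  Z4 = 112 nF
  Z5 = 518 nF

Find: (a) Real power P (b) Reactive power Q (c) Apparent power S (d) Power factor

Step 1 — Angular frequency: ω = 2π·f = 2π·60 = 377 rad/s.
Step 2 — Component impedances:
  Z1: Z = 1/(jωC) = -j/(ω·C) = 0 - j100.9 Ω
  Z2: Z = R = 114 Ω
  Z3: Z = R = 1220 Ω
  Z4: Z = 1/(jωC) = -j/(ω·C) = 0 - j2.368e+04 Ω
  Z5: Z = 1/(jωC) = -j/(ω·C) = 0 - j5121 Ω
Step 3 — Bridge requires nodal analysis (the Z5 bridge couples midpoints C and D, so the two paths cannot be reduced to a simple series/parallel combination). Setting node B to ground and injecting 1 A at node A, the 3-node admittance system at A, C, D solves to V_A = Z_AB = 113.7 - j98.96 Ω = 150.7∠-41.0° Ω.
Step 4 — Source phasor: V = 67.8∠0.0° V = 67.8 V.
Step 5 — Current: I = V / Z = 0.3393 + j0.2953 A = 0.4498∠41.0° A.
Step 6 — Complex power: S = V·I* = 23 - j20.02 VA.
Step 7 — Real power: P = Re(S) = 23 W.
Step 8 — Reactive power: Q = Im(S) = -20.02 VAR.
Step 9 — Apparent power: |S| = 30.49 VA.
Step 10 — Power factor: PF = P/|S| = 0.7543 (leading).

(a) P = 23 W  (b) Q = -20.02 VAR  (c) S = 30.49 VA  (d) PF = 0.7543 (leading)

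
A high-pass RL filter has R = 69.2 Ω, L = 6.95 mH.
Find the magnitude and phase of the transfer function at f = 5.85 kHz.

Step 1 — Angular frequency: ω = 2π·5850 = 3.676e+04 rad/s.
Step 2 — Transfer function: H(jω) = jωL/(R + jωL).
Step 3 — Numerator jωL = j·255.5; denominator R + jωL = 69.2 + j255.5.
Step 4 — H = 0.9316 + j0.2524.
Step 5 — Magnitude: |H| = 0.9652 (-0.3 dB); phase: φ = 15.2°.

|H| = 0.9652 (-0.3 dB), φ = 15.2°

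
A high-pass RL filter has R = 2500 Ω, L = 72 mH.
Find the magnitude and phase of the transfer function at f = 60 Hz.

Step 1 — Angular frequency: ω = 2π·60 = 377 rad/s.
Step 2 — Transfer function: H(jω) = jωL/(R + jωL).
Step 3 — Numerator jωL = j·27.14; denominator R + jωL = 2500 + j27.14.
Step 4 — H = 0.0001179 + j0.01086.
Step 5 — Magnitude: |H| = 0.01086 (-39.3 dB); phase: φ = 89.4°.

|H| = 0.01086 (-39.3 dB), φ = 89.4°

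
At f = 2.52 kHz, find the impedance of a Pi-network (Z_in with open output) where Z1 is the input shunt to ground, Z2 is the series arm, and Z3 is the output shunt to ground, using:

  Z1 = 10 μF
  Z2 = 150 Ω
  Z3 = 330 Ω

Step 1 — Angular frequency: ω = 2π·f = 2π·2520 = 1.583e+04 rad/s.
Step 2 — Component impedances:
  Z1: Z = 1/(jωC) = -j/(ω·C) = 0 - j6.316 Ω
  Z2: Z = R = 150 Ω
  Z3: Z = R = 330 Ω
Step 3 — With open output, the series arm Z2 and the output shunt Z3 appear in series to ground: Z2 + Z3 = 480 Ω.
Step 4 — Parallel with input shunt Z1: Z_in = Z1 || (Z2 + Z3) = 0.08309 - j6.315 Ω = 6.315∠-89.2° Ω.

Z = 0.08309 - j6.315 Ω = 6.315∠-89.2° Ω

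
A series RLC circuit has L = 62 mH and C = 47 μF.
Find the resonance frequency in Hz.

Step 1 — Resonance condition Im(Z)=0 gives ω₀ = 1/√(LC).
Step 2 — ω₀ = 1/√(0.062·4.7e-05) = 585.8 rad/s.
Step 3 — f₀ = ω₀/(2π) = 93.23 Hz.

f₀ = 93.23 Hz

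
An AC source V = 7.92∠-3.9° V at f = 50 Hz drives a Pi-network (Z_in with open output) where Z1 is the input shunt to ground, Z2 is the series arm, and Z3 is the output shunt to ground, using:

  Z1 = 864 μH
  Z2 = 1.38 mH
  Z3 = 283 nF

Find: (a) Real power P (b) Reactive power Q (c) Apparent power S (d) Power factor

Step 1 — Angular frequency: ω = 2π·f = 2π·50 = 314.2 rad/s.
Step 2 — Component impedances:
  Z1: Z = jωL = j·314.2·0.000864 = 0 + j0.2714 Ω
  Z2: Z = jωL = j·314.2·0.00138 = 0 + j0.4335 Ω
  Z3: Z = 1/(jωC) = -j/(ω·C) = 0 - j1.125e+04 Ω
Step 3 — With open output, the series arm Z2 and the output shunt Z3 appear in series to ground: Z2 + Z3 = 0 - j1.125e+04 Ω.
Step 4 — Parallel with input shunt Z1: Z_in = Z1 || (Z2 + Z3) = 0 + j0.2714 Ω = 0.2714∠90.0° Ω.
Step 5 — Source phasor: V = 7.92∠-3.9° V = 7.902 - j0.5387 V.
Step 6 — Current: I = V / Z = -1.985 - j29.11 A = 29.18∠-93.9° A.
Step 7 — Complex power: S = V·I* = 0 + j231.1 VA.
Step 8 — Real power: P = Re(S) = 0 W.
Step 9 — Reactive power: Q = Im(S) = 231.1 VAR.
Step 10 — Apparent power: |S| = 231.1 VA.
Step 11 — Power factor: PF = P/|S| = 0 (lagging).

(a) P = 0 W  (b) Q = 231.1 VAR  (c) S = 231.1 VA  (d) PF = 0 (lagging)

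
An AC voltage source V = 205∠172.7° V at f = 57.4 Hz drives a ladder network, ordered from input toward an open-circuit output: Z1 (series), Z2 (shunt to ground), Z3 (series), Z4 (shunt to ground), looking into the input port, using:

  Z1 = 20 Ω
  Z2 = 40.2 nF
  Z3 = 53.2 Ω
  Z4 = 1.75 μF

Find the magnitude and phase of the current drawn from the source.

Step 1 — Angular frequency: ω = 2π·f = 2π·57.4 = 360.7 rad/s.
Step 2 — Component impedances:
  Z1: Z = R = 20 Ω
  Z2: Z = 1/(jωC) = -j/(ω·C) = 0 - j6.897e+04 Ω
  Z3: Z = R = 53.2 Ω
  Z4: Z = 1/(jωC) = -j/(ω·C) = 0 - j1584 Ω
Step 3 — Ladder network (open output): work backward from the far end, alternating series and parallel combinations. Z_in = 70.84 - j1549 Ω = 1550∠-87.4° Ω.
Step 4 — Source phasor: V = 205∠172.7° V = -203.3 + j26.05 V.
Step 5 — Ohm's law: I = V / Z_total = (-203.3 + j26.05) / (70.84 - j1549) = -0.02277 - j0.1302 A.
Step 6 — Convert to polar: |I| = 0.1322 A, ∠I = -99.9°.

I = 0.1322∠-99.9° A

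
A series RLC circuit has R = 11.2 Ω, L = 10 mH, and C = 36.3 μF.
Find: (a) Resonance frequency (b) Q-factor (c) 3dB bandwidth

Step 1 — Resonance condition Im(Z)=0 gives ω₀ = 1/√(LC).
Step 2 — ω₀ = 1/√(0.01·3.63e-05) = 1660 rad/s.
Step 3 — f₀ = ω₀/(2π) = 264.2 Hz.
Step 4 — Series Q: Q = ω₀L/R = 1660·0.01/11.2 = 1.482.
Step 5 — 3dB bandwidth: Δω = ω₀/Q = 1120 rad/s; BW = Δω/(2π) = 178.3 Hz.

(a) f₀ = 264.2 Hz  (b) Q = 1.482  (c) BW = 178.3 Hz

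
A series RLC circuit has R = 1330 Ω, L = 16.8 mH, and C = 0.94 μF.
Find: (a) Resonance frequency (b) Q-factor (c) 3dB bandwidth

Step 1 — Resonance condition Im(Z)=0 gives ω₀ = 1/√(LC).
Step 2 — ω₀ = 1/√(0.0168·9.4e-07) = 7958 rad/s.
Step 3 — f₀ = ω₀/(2π) = 1266 Hz.
Step 4 — Series Q: Q = ω₀L/R = 7958·0.0168/1330 = 0.1005.
Step 5 — 3dB bandwidth: Δω = ω₀/Q = 7.917e+04 rad/s; BW = Δω/(2π) = 1.26e+04 Hz.

(a) f₀ = 1266 Hz  (b) Q = 0.1005  (c) BW = 1.26e+04 Hz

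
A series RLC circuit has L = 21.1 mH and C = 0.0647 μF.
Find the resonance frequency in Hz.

Step 1 — Resonance condition Im(Z)=0 gives ω₀ = 1/√(LC).
Step 2 — ω₀ = 1/√(0.0211·6.47e-08) = 2.706e+04 rad/s.
Step 3 — f₀ = ω₀/(2π) = 4308 Hz.

f₀ = 4308 Hz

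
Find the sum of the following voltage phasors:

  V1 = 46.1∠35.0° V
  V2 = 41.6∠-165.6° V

Step 1 — Convert each phasor to rectangular form:
  V1 = 46.1·(cos(35.0°) + j·sin(35.0°)) = 37.76 + j26.44 V
  V2 = 41.6·(cos(-165.6°) + j·sin(-165.6°)) = -40.29 - j10.35 V
Step 2 — Sum components: V_total = -2.53 + j16.1 V.
Step 3 — Convert to polar: |V_total| = 16.29 V, ∠V_total = 98.9°.

V_total = 16.29∠98.9° V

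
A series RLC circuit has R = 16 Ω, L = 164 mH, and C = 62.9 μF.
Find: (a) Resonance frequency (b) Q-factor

Step 1 — Resonance condition Im(Z)=0 gives ω₀ = 1/√(LC).
Step 2 — ω₀ = 1/√(0.164·6.29e-05) = 311.4 rad/s.
Step 3 — f₀ = ω₀/(2π) = 49.55 Hz.
Step 4 — Series Q: Q = ω₀L/R = 311.4·0.164/16 = 3.191.

(a) f₀ = 49.55 Hz  (b) Q = 3.191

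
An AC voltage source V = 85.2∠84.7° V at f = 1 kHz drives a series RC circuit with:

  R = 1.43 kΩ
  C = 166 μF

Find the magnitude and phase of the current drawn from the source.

Step 1 — Angular frequency: ω = 2π·f = 2π·1000 = 6283 rad/s.
Step 2 — Component impedances:
  R: Z = R = 1430 Ω
  C: Z = 1/(jωC) = -j/(ω·C) = 0 - j0.9588 Ω
Step 3 — Series combination: Z_total = R + C = 1430 - j0.9588 Ω = 1430∠-0.0° Ω.
Step 4 — Source phasor: V = 85.2∠84.7° V = 7.87 + j84.84 V.
Step 5 — Ohm's law: I = V / Z_total = (7.87 + j84.84) / (1430 - j0.9588) = 0.005464 + j0.05933 A.
Step 6 — Convert to polar: |I| = 0.05958 A, ∠I = 84.7°.

I = 0.05958∠84.7° A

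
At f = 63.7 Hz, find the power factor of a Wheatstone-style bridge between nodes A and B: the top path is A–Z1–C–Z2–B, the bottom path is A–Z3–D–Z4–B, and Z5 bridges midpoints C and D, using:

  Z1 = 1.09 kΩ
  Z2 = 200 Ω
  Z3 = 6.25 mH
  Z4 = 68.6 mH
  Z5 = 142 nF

Step 1 — Angular frequency: ω = 2π·f = 2π·63.7 = 400.2 rad/s.
Step 2 — Component impedances:
  Z1: Z = R = 1090 Ω
  Z2: Z = R = 200 Ω
  Z3: Z = jωL = j·400.2·0.00625 = 0 + j2.501 Ω
  Z4: Z = jωL = j·400.2·0.0686 = 0 + j27.46 Ω
  Z5: Z = 1/(jωC) = -j/(ω·C) = 0 - j1.76e+04 Ω
Step 3 — Bridge requires nodal analysis (the Z5 bridge couples midpoints C and D, so the two paths cannot be reduced to a simple series/parallel combination). Setting node B to ground and injecting 1 A at node A, the 3-node admittance system at A, C, D solves to V_A = Z_AB = 0.697 + j29.97 Ω = 29.98∠88.7° Ω.
Step 4 — Power factor: PF = cos(φ) = Re(Z)/|Z| = 0.697/29.98 = 0.02325.
Step 5 — Type: Im(Z) = 29.97 ⇒ lagging (phase φ = 88.7°).

PF = 0.02325 (lagging, φ = 88.7°)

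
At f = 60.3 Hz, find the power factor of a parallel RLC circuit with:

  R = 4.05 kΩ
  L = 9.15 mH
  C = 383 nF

Step 1 — Angular frequency: ω = 2π·f = 2π·60.3 = 378.9 rad/s.
Step 2 — Component impedances:
  R: Z = R = 4050 Ω
  L: Z = jωL = j·378.9·0.00915 = 0 + j3.467 Ω
  C: Z = 1/(jωC) = -j/(ω·C) = 0 - j6891 Ω
Step 3 — Parallel combination: 1/Z_total = 1/R + 1/L + 1/C; Z_total = 0.00297 + j3.468 Ω = 3.468∠90.0° Ω.
Step 4 — Power factor: PF = cos(φ) = Re(Z)/|Z| = 0.00297/3.468 = 0.0008564.
Step 5 — Type: Im(Z) = 3.468 ⇒ lagging (phase φ = 90.0°).

PF = 0.0008564 (lagging, φ = 90.0°)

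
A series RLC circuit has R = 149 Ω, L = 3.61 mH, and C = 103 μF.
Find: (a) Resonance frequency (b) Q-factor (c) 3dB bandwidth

Step 1 — Resonance: ω₀ = 1/√(LC) = 1/√(0.00361·0.000103) = 1640 rad/s.
Step 2 — f₀ = ω₀/(2π) = 261 Hz.
Step 3 — Series Q: Q = ω₀L/R = 1640·0.00361/149 = 0.03973.
Step 4 — Bandwidth: Δω = ω₀/Q = 4.127e+04 rad/s; BW = Δω/(2π) = 6569 Hz.

(a) f₀ = 261 Hz  (b) Q = 0.03973  (c) BW = 6569 Hz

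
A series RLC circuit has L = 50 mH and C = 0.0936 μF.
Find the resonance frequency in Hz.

Step 1 — Resonance condition Im(Z)=0 gives ω₀ = 1/√(LC).
Step 2 — ω₀ = 1/√(0.05·9.36e-08) = 1.462e+04 rad/s.
Step 3 — f₀ = ω₀/(2π) = 2326 Hz.

f₀ = 2326 Hz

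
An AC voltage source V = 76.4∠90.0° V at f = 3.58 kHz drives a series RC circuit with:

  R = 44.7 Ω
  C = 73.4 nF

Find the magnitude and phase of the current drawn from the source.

Step 1 — Angular frequency: ω = 2π·f = 2π·3580 = 2.249e+04 rad/s.
Step 2 — Component impedances:
  R: Z = R = 44.7 Ω
  C: Z = 1/(jωC) = -j/(ω·C) = 0 - j605.7 Ω
Step 3 — Series combination: Z_total = R + C = 44.7 - j605.7 Ω = 607.3∠-85.8° Ω.
Step 4 — Source phasor: V = 76.4∠90.0° V = 0 + j76.4 V.
Step 5 — Ohm's law: I = V / Z_total = (0 + j76.4) / (44.7 - j605.7) = -0.1255 + j0.009259 A.
Step 6 — Convert to polar: |I| = 0.1258 A, ∠I = 175.8°.

I = 0.1258∠175.8° A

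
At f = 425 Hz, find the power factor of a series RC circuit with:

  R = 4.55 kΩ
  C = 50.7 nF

Step 1 — Angular frequency: ω = 2π·f = 2π·425 = 2670 rad/s.
Step 2 — Component impedances:
  R: Z = R = 4550 Ω
  C: Z = 1/(jωC) = -j/(ω·C) = 0 - j7386 Ω
Step 3 — Series combination: Z_total = R + C = 4550 - j7386 Ω = 8675∠-58.4° Ω.
Step 4 — Power factor: PF = cos(φ) = Re(Z)/|Z| = 4550/8675 = 0.5245.
Step 5 — Type: Im(Z) = -7386 ⇒ leading (phase φ = -58.4°).

PF = 0.5245 (leading, φ = -58.4°)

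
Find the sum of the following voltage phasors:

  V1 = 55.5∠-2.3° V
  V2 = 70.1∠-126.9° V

Step 1 — Convert each phasor to rectangular form:
  V1 = 55.5·(cos(-2.3°) + j·sin(-2.3°)) = 55.46 - j2.227 V
  V2 = 70.1·(cos(-126.9°) + j·sin(-126.9°)) = -42.09 - j56.06 V
Step 2 — Sum components: V_total = 13.37 - j58.29 V.
Step 3 — Convert to polar: |V_total| = 59.8 V, ∠V_total = -77.1°.

V_total = 59.8∠-77.1° V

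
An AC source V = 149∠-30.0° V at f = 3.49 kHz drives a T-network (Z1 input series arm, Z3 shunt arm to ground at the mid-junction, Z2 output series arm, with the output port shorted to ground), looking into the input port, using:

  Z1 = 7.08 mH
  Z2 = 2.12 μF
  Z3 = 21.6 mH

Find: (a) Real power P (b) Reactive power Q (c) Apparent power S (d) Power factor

Step 1 — Angular frequency: ω = 2π·f = 2π·3490 = 2.193e+04 rad/s.
Step 2 — Component impedances:
  Z1: Z = jωL = j·2.193e+04·0.00708 = 0 + j155.3 Ω
  Z2: Z = 1/(jωC) = -j/(ω·C) = 0 - j21.51 Ω
  Z3: Z = jωL = j·2.193e+04·0.0216 = 0 + j473.7 Ω
Step 3 — With the output port shorted to ground, the output series arm Z2 runs from the junction to ground; the shunt arm Z3 also runs from the junction to ground. They appear in parallel: Z3 || Z2 = 0 - j22.53 Ω.
Step 4 — Series with input arm Z1: Z_in = Z1 + (Z3 || Z2) = 0 + j132.7 Ω = 132.7∠90.0° Ω.
Step 5 — Source phasor: V = 149∠-30.0° V = 129 - j74.5 V.
Step 6 — Current: I = V / Z = -0.5613 - j0.9723 A = 1.123∠-120.0° A.
Step 7 — Complex power: S = V·I* = 0 + j167.3 VA.
Step 8 — Real power: P = Re(S) = 0 W.
Step 9 — Reactive power: Q = Im(S) = 167.3 VAR.
Step 10 — Apparent power: |S| = 167.3 VA.
Step 11 — Power factor: PF = P/|S| = 0 (lagging).

(a) P = 0 W  (b) Q = 167.3 VAR  (c) S = 167.3 VA  (d) PF = 0 (lagging)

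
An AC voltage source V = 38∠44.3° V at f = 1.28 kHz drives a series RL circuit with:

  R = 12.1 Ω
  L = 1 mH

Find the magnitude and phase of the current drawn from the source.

Step 1 — Angular frequency: ω = 2π·f = 2π·1280 = 8042 rad/s.
Step 2 — Component impedances:
  R: Z = R = 12.1 Ω
  L: Z = jωL = j·8042·0.001 = 0 + j8.042 Ω
Step 3 — Series combination: Z_total = R + L = 12.1 + j8.042 Ω = 14.53∠33.6° Ω.
Step 4 — Source phasor: V = 38∠44.3° V = 27.2 + j26.54 V.
Step 5 — Ohm's law: I = V / Z_total = (27.2 + j26.54) / (12.1 + j8.042) = 2.57 + j0.4851 A.
Step 6 — Convert to polar: |I| = 2.615 A, ∠I = 10.7°.

I = 2.615∠10.7° A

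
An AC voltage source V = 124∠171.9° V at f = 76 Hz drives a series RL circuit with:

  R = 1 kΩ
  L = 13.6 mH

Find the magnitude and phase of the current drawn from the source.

Step 1 — Angular frequency: ω = 2π·f = 2π·76 = 477.5 rad/s.
Step 2 — Component impedances:
  R: Z = R = 1000 Ω
  L: Z = jωL = j·477.5·0.0136 = 0 + j6.494 Ω
Step 3 — Series combination: Z_total = R + L = 1000 + j6.494 Ω = 1000∠0.4° Ω.
Step 4 — Source phasor: V = 124∠171.9° V = -122.8 + j17.47 V.
Step 5 — Ohm's law: I = V / Z_total = (-122.8 + j17.47) / (1000 + j6.494) = -0.1226 + j0.01827 A.
Step 6 — Convert to polar: |I| = 0.124 A, ∠I = 171.5°.

I = 0.124∠171.5° A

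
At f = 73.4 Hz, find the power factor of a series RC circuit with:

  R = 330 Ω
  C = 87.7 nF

Step 1 — Angular frequency: ω = 2π·f = 2π·73.4 = 461.2 rad/s.
Step 2 — Component impedances:
  R: Z = R = 330 Ω
  C: Z = 1/(jωC) = -j/(ω·C) = 0 - j2.472e+04 Ω
Step 3 — Series combination: Z_total = R + C = 330 - j2.472e+04 Ω = 2.473e+04∠-89.2° Ω.
Step 4 — Power factor: PF = cos(φ) = Re(Z)/|Z| = 330/24727 = 0.01335.
Step 5 — Type: Im(Z) = -2.472e+04 ⇒ leading (phase φ = -89.2°).

PF = 0.01335 (leading, φ = -89.2°)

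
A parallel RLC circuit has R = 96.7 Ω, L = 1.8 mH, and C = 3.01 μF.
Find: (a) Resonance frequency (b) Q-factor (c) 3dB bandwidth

Step 1 — Resonance: ω₀ = 1/√(LC) = 1/√(0.0018·3.01e-06) = 1.359e+04 rad/s.
Step 2 — f₀ = ω₀/(2π) = 2162 Hz.
Step 3 — Parallel Q: Q = R/(ω₀L) = 96.7/(1.359e+04·0.0018) = 3.954.
Step 4 — Bandwidth: Δω = ω₀/Q = 3436 rad/s; BW = Δω/(2π) = 546.8 Hz.

(a) f₀ = 2162 Hz  (b) Q = 3.954  (c) BW = 546.8 Hz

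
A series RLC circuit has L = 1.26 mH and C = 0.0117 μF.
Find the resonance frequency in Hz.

Step 1 — Resonance condition Im(Z)=0 gives ω₀ = 1/√(LC).
Step 2 — ω₀ = 1/√(0.00126·1.17e-08) = 2.604e+05 rad/s.
Step 3 — f₀ = ω₀/(2π) = 4.145e+04 Hz.

f₀ = 4.145e+04 Hz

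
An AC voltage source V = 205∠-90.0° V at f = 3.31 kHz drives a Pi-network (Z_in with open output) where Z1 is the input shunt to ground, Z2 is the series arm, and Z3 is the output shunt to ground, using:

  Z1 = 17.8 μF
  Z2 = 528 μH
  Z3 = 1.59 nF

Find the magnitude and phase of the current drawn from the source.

Step 1 — Angular frequency: ω = 2π·f = 2π·3310 = 2.08e+04 rad/s.
Step 2 — Component impedances:
  Z1: Z = 1/(jωC) = -j/(ω·C) = 0 - j2.701 Ω
  Z2: Z = jωL = j·2.08e+04·0.000528 = 0 + j10.98 Ω
  Z3: Z = 1/(jωC) = -j/(ω·C) = 0 - j3.024e+04 Ω
Step 3 — With open output, the series arm Z2 and the output shunt Z3 appear in series to ground: Z2 + Z3 = 0 - j3.023e+04 Ω.
Step 4 — Parallel with input shunt Z1: Z_in = Z1 || (Z2 + Z3) = 0 - j2.701 Ω = 2.701∠-90.0° Ω.
Step 5 — Source phasor: V = 205∠-90.0° V = 0 - j205 V.
Step 6 — Ohm's law: I = V / Z_total = (0 - j205) / (0 - j2.701) = 75.9 A.
Step 7 — Convert to polar: |I| = 75.9 A, ∠I = 0.0°.

I = 75.9∠0.0° A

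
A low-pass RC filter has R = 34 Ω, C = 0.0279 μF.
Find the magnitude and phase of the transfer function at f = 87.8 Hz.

Step 1 — Angular frequency: ω = 2π·87.8 = 551.7 rad/s.
Step 2 — Transfer function: H(jω) = 1/(1 + jωRC).
Step 3 — Denominator: 1 + jωRC = 1 + j·551.7·34·2.79e-08 = 1 + j0.0005233.
Step 4 — H = 1 - j0.0005233.
Step 5 — Magnitude: |H| = 1 (-0.0 dB); phase: φ = -0.0°.

|H| = 1 (-0.0 dB), φ = -0.0°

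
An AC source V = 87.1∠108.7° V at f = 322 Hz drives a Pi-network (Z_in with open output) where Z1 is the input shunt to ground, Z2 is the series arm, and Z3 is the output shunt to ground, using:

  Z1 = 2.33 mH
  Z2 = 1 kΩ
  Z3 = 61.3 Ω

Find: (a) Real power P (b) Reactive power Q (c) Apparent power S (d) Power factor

Step 1 — Angular frequency: ω = 2π·f = 2π·322 = 2023 rad/s.
Step 2 — Component impedances:
  Z1: Z = jωL = j·2023·0.00233 = 0 + j4.714 Ω
  Z2: Z = R = 1000 Ω
  Z3: Z = R = 61.3 Ω
Step 3 — With open output, the series arm Z2 and the output shunt Z3 appear in series to ground: Z2 + Z3 = 1061 Ω.
Step 4 — Parallel with input shunt Z1: Z_in = Z1 || (Z2 + Z3) = 0.02094 + j4.714 Ω = 4.714∠89.7° Ω.
Step 5 — Source phasor: V = 87.1∠108.7° V = -27.93 + j82.5 V.
Step 6 — Current: I = V / Z = 17.48 + j6.002 A = 18.48∠19.0° A.
Step 7 — Complex power: S = V·I* = 7.148 + j1609 VA.
Step 8 — Real power: P = Re(S) = 7.148 W.
Step 9 — Reactive power: Q = Im(S) = 1609 VAR.
Step 10 — Apparent power: |S| = 1609 VA.
Step 11 — Power factor: PF = P/|S| = 0.004442 (lagging).

(a) P = 7.148 W  (b) Q = 1609 VAR  (c) S = 1609 VA  (d) PF = 0.004442 (lagging)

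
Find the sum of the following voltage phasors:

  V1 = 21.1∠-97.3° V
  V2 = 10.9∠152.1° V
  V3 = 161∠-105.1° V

Step 1 — Convert each phasor to rectangular form:
  V1 = 21.1·(cos(-97.3°) + j·sin(-97.3°)) = -2.681 - j20.93 V
  V2 = 10.9·(cos(152.1°) + j·sin(152.1°)) = -9.633 + j5.1 V
  V3 = 161·(cos(-105.1°) + j·sin(-105.1°)) = -41.94 - j155.4 V
Step 2 — Sum components: V_total = -54.26 - j171.3 V.
Step 3 — Convert to polar: |V_total| = 179.7 V, ∠V_total = -107.6°.

V_total = 179.7∠-107.6° V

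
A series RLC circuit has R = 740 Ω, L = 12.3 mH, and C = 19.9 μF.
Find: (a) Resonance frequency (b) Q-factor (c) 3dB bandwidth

Step 1 — Resonance: ω₀ = 1/√(LC) = 1/√(0.0123·1.99e-05) = 2021 rad/s.
Step 2 — f₀ = ω₀/(2π) = 321.7 Hz.
Step 3 — Series Q: Q = ω₀L/R = 2021·0.0123/740 = 0.0336.
Step 4 — Bandwidth: Δω = ω₀/Q = 6.016e+04 rad/s; BW = Δω/(2π) = 9575 Hz.

(a) f₀ = 321.7 Hz  (b) Q = 0.0336  (c) BW = 9575 Hz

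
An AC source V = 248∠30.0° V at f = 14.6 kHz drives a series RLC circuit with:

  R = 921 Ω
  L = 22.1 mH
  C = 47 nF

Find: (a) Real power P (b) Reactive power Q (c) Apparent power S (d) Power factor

Step 1 — Angular frequency: ω = 2π·f = 2π·1.46e+04 = 9.173e+04 rad/s.
Step 2 — Component impedances:
  R: Z = R = 921 Ω
  L: Z = jωL = j·9.173e+04·0.0221 = 0 + j2027 Ω
  C: Z = 1/(jωC) = -j/(ω·C) = 0 - j231.9 Ω
Step 3 — Series combination: Z_total = R + L + C = 921 + j1795 Ω = 2018∠62.8° Ω.
Step 4 — Source phasor: V = 248∠30.0° V = 214.8 + j124 V.
Step 5 — Current: I = V / Z = 0.1033 - j0.06666 A = 0.1229∠-32.8° A.
Step 6 — Complex power: S = V·I* = 13.91 + j27.12 VA.
Step 7 — Real power: P = Re(S) = 13.91 W.
Step 8 — Reactive power: Q = Im(S) = 27.12 VAR.
Step 9 — Apparent power: |S| = 30.48 VA.
Step 10 — Power factor: PF = P/|S| = 0.4564 (lagging).

(a) P = 13.91 W  (b) Q = 27.12 VAR  (c) S = 30.48 VA  (d) PF = 0.4564 (lagging)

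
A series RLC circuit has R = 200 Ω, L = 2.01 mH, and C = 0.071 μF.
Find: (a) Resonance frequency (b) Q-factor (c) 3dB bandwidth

Step 1 — Resonance: ω₀ = 1/√(LC) = 1/√(0.00201·7.1e-08) = 8.371e+04 rad/s.
Step 2 — f₀ = ω₀/(2π) = 1.332e+04 Hz.
Step 3 — Series Q: Q = ω₀L/R = 8.371e+04·0.00201/200 = 0.8413.
Step 4 — Bandwidth: Δω = ω₀/Q = 9.95e+04 rad/s; BW = Δω/(2π) = 1.584e+04 Hz.

(a) f₀ = 1.332e+04 Hz  (b) Q = 0.8413  (c) BW = 1.584e+04 Hz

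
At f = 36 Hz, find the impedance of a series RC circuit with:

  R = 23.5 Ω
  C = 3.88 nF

Step 1 — Angular frequency: ω = 2π·f = 2π·36 = 226.2 rad/s.
Step 2 — Component impedances:
  R: Z = R = 23.5 Ω
  C: Z = 1/(jωC) = -j/(ω·C) = 0 - j1.139e+06 Ω
Step 3 — Series combination: Z_total = R + C = 23.5 - j1.139e+06 Ω = 1.139e+06∠-90.0° Ω.

Z = 23.5 - j1.139e+06 Ω = 1.139e+06∠-90.0° Ω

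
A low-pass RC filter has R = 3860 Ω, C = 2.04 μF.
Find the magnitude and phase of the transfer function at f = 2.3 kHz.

Step 1 — Angular frequency: ω = 2π·2300 = 1.445e+04 rad/s.
Step 2 — Transfer function: H(jω) = 1/(1 + jωRC).
Step 3 — Denominator: 1 + jωRC = 1 + j·1.445e+04·3860·2.04e-06 = 1 + j113.8.
Step 4 — H = 7.722e-05 - j0.008787.
Step 5 — Magnitude: |H| = 0.008787 (-41.1 dB); phase: φ = -89.5°.

|H| = 0.008787 (-41.1 dB), φ = -89.5°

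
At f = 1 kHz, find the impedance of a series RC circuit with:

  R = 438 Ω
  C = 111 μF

Step 1 — Angular frequency: ω = 2π·f = 2π·1000 = 6283 rad/s.
Step 2 — Component impedances:
  R: Z = R = 438 Ω
  C: Z = 1/(jωC) = -j/(ω·C) = 0 - j1.434 Ω
Step 3 — Series combination: Z_total = R + C = 438 - j1.434 Ω = 438∠-0.2° Ω.

Z = 438 - j1.434 Ω = 438∠-0.2° Ω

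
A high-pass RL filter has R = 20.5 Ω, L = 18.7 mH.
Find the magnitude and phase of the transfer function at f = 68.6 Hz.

Step 1 — Angular frequency: ω = 2π·68.6 = 431 rad/s.
Step 2 — Transfer function: H(jω) = jωL/(R + jωL).
Step 3 — Numerator jωL = j·8.06; denominator R + jωL = 20.5 + j8.06.
Step 4 — H = 0.1339 + j0.3405.
Step 5 — Magnitude: |H| = 0.3659 (-8.7 dB); phase: φ = 68.5°.

|H| = 0.3659 (-8.7 dB), φ = 68.5°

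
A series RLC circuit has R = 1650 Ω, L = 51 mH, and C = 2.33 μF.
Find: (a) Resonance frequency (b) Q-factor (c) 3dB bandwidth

Step 1 — Resonance: ω₀ = 1/√(LC) = 1/√(0.051·2.33e-06) = 2901 rad/s.
Step 2 — f₀ = ω₀/(2π) = 461.7 Hz.
Step 3 — Series Q: Q = ω₀L/R = 2901·0.051/1650 = 0.08967.
Step 4 — Bandwidth: Δω = ω₀/Q = 3.235e+04 rad/s; BW = Δω/(2π) = 5149 Hz.

(a) f₀ = 461.7 Hz  (b) Q = 0.08967  (c) BW = 5149 Hz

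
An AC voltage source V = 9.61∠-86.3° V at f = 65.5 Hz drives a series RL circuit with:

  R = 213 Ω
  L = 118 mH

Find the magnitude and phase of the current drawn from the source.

Step 1 — Angular frequency: ω = 2π·f = 2π·65.5 = 411.5 rad/s.
Step 2 — Component impedances:
  R: Z = R = 213 Ω
  L: Z = jωL = j·411.5·0.118 = 0 + j48.56 Ω
Step 3 — Series combination: Z_total = R + L = 213 + j48.56 Ω = 218.5∠12.8° Ω.
Step 4 — Source phasor: V = 9.61∠-86.3° V = 0.6202 - j9.59 V.
Step 5 — Ohm's law: I = V / Z_total = (0.6202 - j9.59) / (213 + j48.56) = -0.00699 - j0.04343 A.
Step 6 — Convert to polar: |I| = 0.04399 A, ∠I = -99.1°.

I = 0.04399∠-99.1° A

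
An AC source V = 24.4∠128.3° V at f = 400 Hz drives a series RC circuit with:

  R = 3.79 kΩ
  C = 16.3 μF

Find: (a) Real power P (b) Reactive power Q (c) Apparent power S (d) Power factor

Step 1 — Angular frequency: ω = 2π·f = 2π·400 = 2513 rad/s.
Step 2 — Component impedances:
  R: Z = R = 3790 Ω
  C: Z = 1/(jωC) = -j/(ω·C) = 0 - j24.41 Ω
Step 3 — Series combination: Z_total = R + C = 3790 - j24.41 Ω = 3790∠-0.4° Ω.
Step 4 — Source phasor: V = 24.4∠128.3° V = -15.12 + j19.15 V.
Step 5 — Current: I = V / Z = -0.004023 + j0.005026 A = 0.006438∠128.7° A.
Step 6 — Complex power: S = V·I* = 0.1571 - j0.001012 VA.
Step 7 — Real power: P = Re(S) = 0.1571 W.
Step 8 — Reactive power: Q = Im(S) = -0.001012 VAR.
Step 9 — Apparent power: |S| = 0.1571 VA.
Step 10 — Power factor: PF = P/|S| = 1 (leading).

(a) P = 0.1571 W  (b) Q = -0.001012 VAR  (c) S = 0.1571 VA  (d) PF = 1 (leading)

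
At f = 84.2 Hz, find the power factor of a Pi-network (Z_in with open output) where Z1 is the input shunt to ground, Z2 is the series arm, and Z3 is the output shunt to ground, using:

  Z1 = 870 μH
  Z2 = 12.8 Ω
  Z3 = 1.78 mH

Step 1 — Angular frequency: ω = 2π·f = 2π·84.2 = 529 rad/s.
Step 2 — Component impedances:
  Z1: Z = jωL = j·529·0.00087 = 0 + j0.4603 Ω
  Z2: Z = R = 12.8 Ω
  Z3: Z = jωL = j·529·0.00178 = 0 + j0.9417 Ω
Step 3 — With open output, the series arm Z2 and the output shunt Z3 appear in series to ground: Z2 + Z3 = 12.8 + j0.9417 Ω.
Step 4 — Parallel with input shunt Z1: Z_in = Z1 || (Z2 + Z3) = 0.01635 + j0.4585 Ω = 0.4588∠88.0° Ω.
Step 5 — Power factor: PF = cos(φ) = Re(Z)/|Z| = 0.016354/0.45877 = 0.03565.
Step 6 — Type: Im(Z) = 0.4585 ⇒ lagging (phase φ = 88.0°).

PF = 0.03565 (lagging, φ = 88.0°)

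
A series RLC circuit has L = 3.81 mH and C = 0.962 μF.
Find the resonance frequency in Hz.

Step 1 — Resonance condition Im(Z)=0 gives ω₀ = 1/√(LC).
Step 2 — ω₀ = 1/√(0.00381·9.62e-07) = 1.652e+04 rad/s.
Step 3 — f₀ = ω₀/(2π) = 2629 Hz.

f₀ = 2629 Hz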